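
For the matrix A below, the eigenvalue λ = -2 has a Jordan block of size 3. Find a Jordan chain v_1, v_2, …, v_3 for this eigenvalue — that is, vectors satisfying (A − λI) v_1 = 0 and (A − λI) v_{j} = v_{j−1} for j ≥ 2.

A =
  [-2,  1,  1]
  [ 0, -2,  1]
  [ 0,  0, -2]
A Jordan chain for λ = -2 of length 3:
v_1 = (1, 0, 0)ᵀ
v_2 = (1, 1, 0)ᵀ
v_3 = (0, 0, 1)ᵀ

Let N = A − (-2)·I. We want v_3 with N^3 v_3 = 0 but N^2 v_3 ≠ 0; then v_{j-1} := N · v_j for j = 3, …, 2.

Pick v_3 = (0, 0, 1)ᵀ.
Then v_2 = N · v_3 = (1, 1, 0)ᵀ.
Then v_1 = N · v_2 = (1, 0, 0)ᵀ.

Sanity check: (A − (-2)·I) v_1 = (0, 0, 0)ᵀ = 0. ✓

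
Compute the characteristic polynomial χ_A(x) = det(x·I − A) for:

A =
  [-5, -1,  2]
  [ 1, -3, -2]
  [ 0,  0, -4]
x^3 + 12*x^2 + 48*x + 64

Expanding det(x·I − A) (e.g. by cofactor expansion or by noting that A is similar to its Jordan form J, which has the same characteristic polynomial as A) gives
  χ_A(x) = x^3 + 12*x^2 + 48*x + 64
which factors as (x + 4)^3. The eigenvalues (with algebraic multiplicities) are λ = -4 with multiplicity 3.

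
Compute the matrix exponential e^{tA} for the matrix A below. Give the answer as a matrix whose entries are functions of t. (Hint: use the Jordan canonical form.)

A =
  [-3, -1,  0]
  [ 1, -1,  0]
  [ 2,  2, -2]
e^{tA} =
  [-t*exp(-2*t) + exp(-2*t), -t*exp(-2*t), 0]
  [t*exp(-2*t), t*exp(-2*t) + exp(-2*t), 0]
  [2*t*exp(-2*t), 2*t*exp(-2*t), exp(-2*t)]

Strategy: write A = P · J · P⁻¹ where J is a Jordan canonical form, so e^{tA} = P · e^{tJ} · P⁻¹, and e^{tJ} can be computed block-by-block.

A has Jordan form
J =
  [-2,  1,  0]
  [ 0, -2,  0]
  [ 0,  0, -2]
(up to reordering of blocks).

Per-block formulas:
  For a 2×2 Jordan block J_2(-2): exp(t · J_2(-2)) = e^(-2t)·(I + t·N), where N is the 2×2 nilpotent shift.
  For a 1×1 block at λ = -2: exp(t · [-2]) = [e^(-2t)].

After assembling e^{tJ} and conjugating by P, we get:

e^{tA} =
  [-t*exp(-2*t) + exp(-2*t), -t*exp(-2*t), 0]
  [t*exp(-2*t), t*exp(-2*t) + exp(-2*t), 0]
  [2*t*exp(-2*t), 2*t*exp(-2*t), exp(-2*t)]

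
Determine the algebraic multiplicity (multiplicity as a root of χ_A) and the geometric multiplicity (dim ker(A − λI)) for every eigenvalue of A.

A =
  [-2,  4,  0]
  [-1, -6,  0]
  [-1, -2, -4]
λ = -4: alg = 3, geom = 2

Step 1 — factor the characteristic polynomial to read off the algebraic multiplicities:
  χ_A(x) = (x + 4)^3

Step 2 — compute geometric multiplicities via the rank-nullity identity g(λ) = n − rank(A − λI):
  rank(A − (-4)·I) = 1, so dim ker(A − (-4)·I) = n − 1 = 2

Summary:
  λ = -4: algebraic multiplicity = 3, geometric multiplicity = 2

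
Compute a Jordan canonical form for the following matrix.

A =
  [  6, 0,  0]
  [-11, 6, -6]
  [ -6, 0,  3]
J_1(3) ⊕ J_2(6)

The characteristic polynomial is
  det(x·I − A) = x^3 - 15*x^2 + 72*x - 108 = (x - 6)^2*(x - 3)

Eigenvalues and multiplicities (the geometric multiplicity of λ is n − rank(A − λI), which equals the number of Jordan blocks for λ):
  λ = 3: algebraic multiplicity = 1, geometric multiplicity = 1
  λ = 6: algebraic multiplicity = 2, geometric multiplicity = 1

Determining the block sizes for each eigenvalue:
  λ = 3: one block (gm = 1), so the single block has size am = 1 → block sizes [1]
  λ = 6: one block (gm = 1), so the single block has size am = 2 → block sizes [2]

Assembling the blocks gives a Jordan form
J =
  [3, 0, 0]
  [0, 6, 1]
  [0, 0, 6]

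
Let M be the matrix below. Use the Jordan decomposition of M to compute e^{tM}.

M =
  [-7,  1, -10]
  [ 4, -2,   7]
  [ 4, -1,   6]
e^{tM} =
  [-6*t*exp(-t) + exp(-t), 3*t^2*exp(-t)/2 + t*exp(-t), -3*t^2*exp(-t)/2 - 10*t*exp(-t)]
  [4*t*exp(-t), -t^2*exp(-t) - t*exp(-t) + exp(-t), t^2*exp(-t) + 7*t*exp(-t)]
  [4*t*exp(-t), -t^2*exp(-t) - t*exp(-t), t^2*exp(-t) + 7*t*exp(-t) + exp(-t)]

Strategy: write M = P · J · P⁻¹ where J is a Jordan canonical form, so e^{tM} = P · e^{tJ} · P⁻¹, and e^{tJ} can be computed block-by-block.

M has Jordan form
J =
  [-1,  1,  0]
  [ 0, -1,  1]
  [ 0,  0, -1]
(up to reordering of blocks).

Per-block formulas:
  For a 3×3 Jordan block J_3(-1): exp(t · J_3(-1)) = e^(-1t)·(I + t·N + (t^2/2)·N^2), where N is the 3×3 nilpotent shift.

After assembling e^{tJ} and conjugating by P, we get:

e^{tM} =
  [-6*t*exp(-t) + exp(-t), 3*t^2*exp(-t)/2 + t*exp(-t), -3*t^2*exp(-t)/2 - 10*t*exp(-t)]
  [4*t*exp(-t), -t^2*exp(-t) - t*exp(-t) + exp(-t), t^2*exp(-t) + 7*t*exp(-t)]
  [4*t*exp(-t), -t^2*exp(-t) - t*exp(-t), t^2*exp(-t) + 7*t*exp(-t) + exp(-t)]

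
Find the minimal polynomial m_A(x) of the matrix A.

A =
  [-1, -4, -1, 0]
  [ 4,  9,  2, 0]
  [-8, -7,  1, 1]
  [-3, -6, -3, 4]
x^4 - 13*x^3 + 60*x^2 - 112*x + 64

The characteristic polynomial is χ_A(x) = (x - 4)^3*(x - 1), so the eigenvalues are known. The minimal polynomial is
  m_A(x) = Π_λ (x − λ)^{k_λ}
where k_λ is the size of the *largest* Jordan block for λ (equivalently, the smallest k with (A − λI)^k v = 0 for every generalised eigenvector v of λ).

  λ = 1: largest Jordan block has size 1, contributing (x − 1)
  λ = 4: largest Jordan block has size 3, contributing (x − 4)^3

So m_A(x) = (x - 4)^3*(x - 1) = x^4 - 13*x^3 + 60*x^2 - 112*x + 64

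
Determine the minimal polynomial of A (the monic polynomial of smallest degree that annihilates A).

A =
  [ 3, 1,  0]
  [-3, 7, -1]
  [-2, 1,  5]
x^3 - 15*x^2 + 75*x - 125

The characteristic polynomial is χ_A(x) = (x - 5)^3, so the eigenvalues are known. The minimal polynomial is
  m_A(x) = Π_λ (x − λ)^{k_λ}
where k_λ is the size of the *largest* Jordan block for λ (equivalently, the smallest k with (A − λI)^k v = 0 for every generalised eigenvector v of λ).

  λ = 5: largest Jordan block has size 3, contributing (x − 5)^3

So m_A(x) = (x - 5)^3 = x^3 - 15*x^2 + 75*x - 125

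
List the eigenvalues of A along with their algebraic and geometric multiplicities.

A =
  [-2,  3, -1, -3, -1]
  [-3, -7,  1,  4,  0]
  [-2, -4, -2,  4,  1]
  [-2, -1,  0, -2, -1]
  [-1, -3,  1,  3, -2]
λ = -3: alg = 5, geom = 2

Step 1 — factor the characteristic polynomial to read off the algebraic multiplicities:
  χ_A(x) = (x + 3)^5

Step 2 — compute geometric multiplicities via the rank-nullity identity g(λ) = n − rank(A − λI):
  rank(A − (-3)·I) = 3, so dim ker(A − (-3)·I) = n − 3 = 2

Summary:
  λ = -3: algebraic multiplicity = 5, geometric multiplicity = 2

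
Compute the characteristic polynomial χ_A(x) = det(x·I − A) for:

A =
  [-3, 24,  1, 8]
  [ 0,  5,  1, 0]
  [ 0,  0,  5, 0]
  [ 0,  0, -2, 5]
x^4 - 12*x^3 + 30*x^2 + 100*x - 375

Expanding det(x·I − A) (e.g. by cofactor expansion or by noting that A is similar to its Jordan form J, which has the same characteristic polynomial as A) gives
  χ_A(x) = x^4 - 12*x^3 + 30*x^2 + 100*x - 375
which factors as (x - 5)^3*(x + 3). The eigenvalues (with algebraic multiplicities) are λ = -3 with multiplicity 1, λ = 5 with multiplicity 3.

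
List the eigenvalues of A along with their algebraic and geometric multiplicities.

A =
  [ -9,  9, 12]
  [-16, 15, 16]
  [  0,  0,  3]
λ = 3: alg = 3, geom = 2

Step 1 — factor the characteristic polynomial to read off the algebraic multiplicities:
  χ_A(x) = (x - 3)^3

Step 2 — compute geometric multiplicities via the rank-nullity identity g(λ) = n − rank(A − λI):
  rank(A − (3)·I) = 1, so dim ker(A − (3)·I) = n − 1 = 2

Summary:
  λ = 3: algebraic multiplicity = 3, geometric multiplicity = 2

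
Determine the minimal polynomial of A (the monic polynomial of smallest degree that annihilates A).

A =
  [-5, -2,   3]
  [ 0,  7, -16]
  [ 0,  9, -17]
x^3 + 15*x^2 + 75*x + 125

The characteristic polynomial is χ_A(x) = (x + 5)^3, so the eigenvalues are known. The minimal polynomial is
  m_A(x) = Π_λ (x − λ)^{k_λ}
where k_λ is the size of the *largest* Jordan block for λ (equivalently, the smallest k with (A − λI)^k v = 0 for every generalised eigenvector v of λ).

  λ = -5: largest Jordan block has size 3, contributing (x + 5)^3

So m_A(x) = (x + 5)^3 = x^3 + 15*x^2 + 75*x + 125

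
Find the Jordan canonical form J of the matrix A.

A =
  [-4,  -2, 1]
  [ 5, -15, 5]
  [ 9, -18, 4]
J_2(-5) ⊕ J_1(-5)

The characteristic polynomial is
  det(x·I − A) = x^3 + 15*x^2 + 75*x + 125 = (x + 5)^3

Eigenvalues and multiplicities (the geometric multiplicity of λ is n − rank(A − λI), which equals the number of Jordan blocks for λ):
  λ = -5: algebraic multiplicity = 3, geometric multiplicity = 2

Determining the block sizes for each eigenvalue:
  λ = -5: 2 blocks summing to 3 forces exactly one block of size 2 and the rest size 1 → block sizes [2, 1]

Assembling the blocks gives a Jordan form
J =
  [-5,  1,  0]
  [ 0, -5,  0]
  [ 0,  0, -5]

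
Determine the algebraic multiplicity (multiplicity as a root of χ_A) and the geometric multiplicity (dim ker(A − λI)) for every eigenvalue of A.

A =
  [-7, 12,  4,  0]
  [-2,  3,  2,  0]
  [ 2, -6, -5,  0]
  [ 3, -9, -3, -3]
λ = -3: alg = 4, geom = 3

Step 1 — factor the characteristic polynomial to read off the algebraic multiplicities:
  χ_A(x) = (x + 3)^4

Step 2 — compute geometric multiplicities via the rank-nullity identity g(λ) = n − rank(A − λI):
  rank(A − (-3)·I) = 1, so dim ker(A − (-3)·I) = n − 1 = 3

Summary:
  λ = -3: algebraic multiplicity = 4, geometric multiplicity = 3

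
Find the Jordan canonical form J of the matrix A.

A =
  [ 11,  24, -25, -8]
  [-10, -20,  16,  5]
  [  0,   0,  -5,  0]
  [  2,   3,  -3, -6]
J_3(-5) ⊕ J_1(-5)

The characteristic polynomial is
  det(x·I − A) = x^4 + 20*x^3 + 150*x^2 + 500*x + 625 = (x + 5)^4

Eigenvalues and multiplicities (the geometric multiplicity of λ is n − rank(A − λI), which equals the number of Jordan blocks for λ):
  λ = -5: algebraic multiplicity = 4, geometric multiplicity = 2

Determining the block sizes for each eigenvalue:
  λ = -5: with am = 4 and gm = 2, the partition is not yet determined (e.g. several partitions of 4 into 2 parts exist). Let N = A − (-5)·I. Computing rank(N^1) = 2, rank(N^2) = 1, rank(N^3) = 0; the number of blocks of size ≥ j is rank(N^{j−1}) − rank(N^j), giving [2, 1, 1]. So we have 1 block(s) of size 3, 1 block(s) of size 1 → block sizes [3, 1]

Assembling the blocks gives a Jordan form
J =
  [-5,  1,  0,  0]
  [ 0, -5,  1,  0]
  [ 0,  0, -5,  0]
  [ 0,  0,  0, -5]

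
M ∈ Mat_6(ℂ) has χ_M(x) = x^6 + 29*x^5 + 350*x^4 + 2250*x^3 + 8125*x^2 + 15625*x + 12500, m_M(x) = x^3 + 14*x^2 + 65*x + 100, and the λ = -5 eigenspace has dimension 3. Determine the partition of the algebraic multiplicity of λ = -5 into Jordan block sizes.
Block sizes for λ = -5: [2, 2, 1]

Step 1 — from the characteristic polynomial, algebraic multiplicity of λ = -5 is 5. From dim ker(M − (-5)·I) = 3, there are exactly 3 Jordan blocks for λ = -5.
Step 2 — from the minimal polynomial, the factor (x + 5)^2 tells us the largest block for λ = -5 has size 2.
Step 3 — with total size 5, 3 blocks, and largest block 2, the block sizes (in nonincreasing order) are [2, 2, 1].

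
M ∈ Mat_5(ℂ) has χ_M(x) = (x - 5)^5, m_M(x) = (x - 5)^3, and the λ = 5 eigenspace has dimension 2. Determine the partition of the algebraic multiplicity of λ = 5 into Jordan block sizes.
Block sizes for λ = 5: [3, 2]

Step 1 — from the characteristic polynomial, algebraic multiplicity of λ = 5 is 5. From dim ker(M − (5)·I) = 2, there are exactly 2 Jordan blocks for λ = 5.
Step 2 — from the minimal polynomial, the factor (x − 5)^3 tells us the largest block for λ = 5 has size 3.
Step 3 — with total size 5, 2 blocks, and largest block 3, the block sizes (in nonincreasing order) are [3, 2].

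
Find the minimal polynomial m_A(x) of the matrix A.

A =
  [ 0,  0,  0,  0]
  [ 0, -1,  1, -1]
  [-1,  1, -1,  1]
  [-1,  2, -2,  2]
x^2

The characteristic polynomial is χ_A(x) = x^4, so the eigenvalues are known. The minimal polynomial is
  m_A(x) = Π_λ (x − λ)^{k_λ}
where k_λ is the size of the *largest* Jordan block for λ (equivalently, the smallest k with (A − λI)^k v = 0 for every generalised eigenvector v of λ).

  λ = 0: largest Jordan block has size 2, contributing (x − 0)^2

So m_A(x) = x^2 = x^2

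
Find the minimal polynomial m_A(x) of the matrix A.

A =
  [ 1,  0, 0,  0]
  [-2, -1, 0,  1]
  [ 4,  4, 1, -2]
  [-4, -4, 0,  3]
x^2 - 2*x + 1

The characteristic polynomial is χ_A(x) = (x - 1)^4, so the eigenvalues are known. The minimal polynomial is
  m_A(x) = Π_λ (x − λ)^{k_λ}
where k_λ is the size of the *largest* Jordan block for λ (equivalently, the smallest k with (A − λI)^k v = 0 for every generalised eigenvector v of λ).

  λ = 1: largest Jordan block has size 2, contributing (x − 1)^2

So m_A(x) = (x - 1)^2 = x^2 - 2*x + 1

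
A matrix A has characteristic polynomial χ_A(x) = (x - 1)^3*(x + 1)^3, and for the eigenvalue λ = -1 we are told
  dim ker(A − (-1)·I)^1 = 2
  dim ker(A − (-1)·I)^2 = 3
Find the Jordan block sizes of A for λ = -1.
Block sizes for λ = -1: [2, 1]

From the dimensions of kernels of powers, the number of Jordan blocks of size at least j is d_j − d_{j−1} where d_j = dim ker(N^j) (with d_0 = 0). Computing the differences gives [2, 1].
The number of blocks of size exactly k is (#blocks of size ≥ k) − (#blocks of size ≥ k + 1), so the partition is: 1 block(s) of size 1, 1 block(s) of size 2.
In nonincreasing order the block sizes are [2, 1].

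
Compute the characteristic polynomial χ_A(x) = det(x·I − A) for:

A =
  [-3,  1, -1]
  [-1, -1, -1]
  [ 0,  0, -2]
x^3 + 6*x^2 + 12*x + 8

Expanding det(x·I − A) (e.g. by cofactor expansion or by noting that A is similar to its Jordan form J, which has the same characteristic polynomial as A) gives
  χ_A(x) = x^3 + 6*x^2 + 12*x + 8
which factors as (x + 2)^3. The eigenvalues (with algebraic multiplicities) are λ = -2 with multiplicity 3.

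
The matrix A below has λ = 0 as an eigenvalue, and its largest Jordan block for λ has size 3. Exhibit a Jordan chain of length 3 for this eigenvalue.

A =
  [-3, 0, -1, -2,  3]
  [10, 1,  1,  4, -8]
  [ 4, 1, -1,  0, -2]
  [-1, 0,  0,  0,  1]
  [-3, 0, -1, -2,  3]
A Jordan chain for λ = 0 of length 3:
v_1 = (-2, 4, 0, 0, -2)ᵀ
v_2 = (-3, 10, 4, -1, -3)ᵀ
v_3 = (1, 0, 0, 0, 0)ᵀ

Let N = A − (0)·I. We want v_3 with N^3 v_3 = 0 but N^2 v_3 ≠ 0; then v_{j-1} := N · v_j for j = 3, …, 2.

Pick v_3 = (1, 0, 0, 0, 0)ᵀ.
Then v_2 = N · v_3 = (-3, 10, 4, -1, -3)ᵀ.
Then v_1 = N · v_2 = (-2, 4, 0, 0, -2)ᵀ.

Sanity check: (A − (0)·I) v_1 = (0, 0, 0, 0, 0)ᵀ = 0. ✓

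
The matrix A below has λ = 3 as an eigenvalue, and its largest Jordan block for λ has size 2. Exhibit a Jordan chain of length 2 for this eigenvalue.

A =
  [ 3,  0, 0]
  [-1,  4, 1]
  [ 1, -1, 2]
A Jordan chain for λ = 3 of length 2:
v_1 = (0, -1, 1)ᵀ
v_2 = (1, 0, 0)ᵀ

Let N = A − (3)·I. We want v_2 with N^2 v_2 = 0 but N^1 v_2 ≠ 0; then v_{j-1} := N · v_j for j = 2, …, 2.

Pick v_2 = (1, 0, 0)ᵀ.
Then v_1 = N · v_2 = (0, -1, 1)ᵀ.

Sanity check: (A − (3)·I) v_1 = (0, 0, 0)ᵀ = 0. ✓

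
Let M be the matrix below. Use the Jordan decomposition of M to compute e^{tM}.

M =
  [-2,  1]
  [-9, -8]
e^{tM} =
  [3*t*exp(-5*t) + exp(-5*t), t*exp(-5*t)]
  [-9*t*exp(-5*t), -3*t*exp(-5*t) + exp(-5*t)]

Strategy: write M = P · J · P⁻¹ where J is a Jordan canonical form, so e^{tM} = P · e^{tJ} · P⁻¹, and e^{tJ} can be computed block-by-block.

M has Jordan form
J =
  [-5,  1]
  [ 0, -5]
(up to reordering of blocks).

Per-block formulas:
  For a 2×2 Jordan block J_2(-5): exp(t · J_2(-5)) = e^(-5t)·(I + t·N), where N is the 2×2 nilpotent shift.

After assembling e^{tJ} and conjugating by P, we get:

e^{tM} =
  [3*t*exp(-5*t) + exp(-5*t), t*exp(-5*t)]
  [-9*t*exp(-5*t), -3*t*exp(-5*t) + exp(-5*t)]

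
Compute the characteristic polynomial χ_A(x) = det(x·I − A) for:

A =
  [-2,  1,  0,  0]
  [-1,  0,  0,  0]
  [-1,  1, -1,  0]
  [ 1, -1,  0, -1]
x^4 + 4*x^3 + 6*x^2 + 4*x + 1

Expanding det(x·I − A) (e.g. by cofactor expansion or by noting that A is similar to its Jordan form J, which has the same characteristic polynomial as A) gives
  χ_A(x) = x^4 + 4*x^3 + 6*x^2 + 4*x + 1
which factors as (x + 1)^4. The eigenvalues (with algebraic multiplicities) are λ = -1 with multiplicity 4.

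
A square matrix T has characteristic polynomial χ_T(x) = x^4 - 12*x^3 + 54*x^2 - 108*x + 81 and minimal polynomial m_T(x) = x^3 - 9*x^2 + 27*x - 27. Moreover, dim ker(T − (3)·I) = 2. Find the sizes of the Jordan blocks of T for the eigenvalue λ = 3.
Block sizes for λ = 3: [3, 1]

Step 1 — from the characteristic polynomial, algebraic multiplicity of λ = 3 is 4. From dim ker(T − (3)·I) = 2, there are exactly 2 Jordan blocks for λ = 3.
Step 2 — from the minimal polynomial, the factor (x − 3)^3 tells us the largest block for λ = 3 has size 3.
Step 3 — with total size 4, 2 blocks, and largest block 3, the block sizes (in nonincreasing order) are [3, 1].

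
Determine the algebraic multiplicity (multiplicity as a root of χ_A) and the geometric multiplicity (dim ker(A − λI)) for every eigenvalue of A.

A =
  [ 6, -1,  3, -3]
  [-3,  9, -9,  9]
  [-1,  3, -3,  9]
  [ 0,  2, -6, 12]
λ = 6: alg = 4, geom = 2

Step 1 — factor the characteristic polynomial to read off the algebraic multiplicities:
  χ_A(x) = (x - 6)^4

Step 2 — compute geometric multiplicities via the rank-nullity identity g(λ) = n − rank(A − λI):
  rank(A − (6)·I) = 2, so dim ker(A − (6)·I) = n − 2 = 2

Summary:
  λ = 6: algebraic multiplicity = 4, geometric multiplicity = 2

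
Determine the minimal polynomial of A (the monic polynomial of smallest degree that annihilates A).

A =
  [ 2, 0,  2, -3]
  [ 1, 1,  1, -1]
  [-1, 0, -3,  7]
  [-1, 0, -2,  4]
x^3 - 3*x^2 + 3*x - 1

The characteristic polynomial is χ_A(x) = (x - 1)^4, so the eigenvalues are known. The minimal polynomial is
  m_A(x) = Π_λ (x − λ)^{k_λ}
where k_λ is the size of the *largest* Jordan block for λ (equivalently, the smallest k with (A − λI)^k v = 0 for every generalised eigenvector v of λ).

  λ = 1: largest Jordan block has size 3, contributing (x − 1)^3

So m_A(x) = (x - 1)^3 = x^3 - 3*x^2 + 3*x - 1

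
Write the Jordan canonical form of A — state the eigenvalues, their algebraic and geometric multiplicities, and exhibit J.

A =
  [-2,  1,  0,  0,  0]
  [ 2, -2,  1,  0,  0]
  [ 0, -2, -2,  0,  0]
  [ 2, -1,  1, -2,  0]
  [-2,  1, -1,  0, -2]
J_3(-2) ⊕ J_1(-2) ⊕ J_1(-2)

The characteristic polynomial is
  det(x·I − A) = x^5 + 10*x^4 + 40*x^3 + 80*x^2 + 80*x + 32 = (x + 2)^5

Eigenvalues and multiplicities (the geometric multiplicity of λ is n − rank(A − λI), which equals the number of Jordan blocks for λ):
  λ = -2: algebraic multiplicity = 5, geometric multiplicity = 3

Determining the block sizes for each eigenvalue:
  λ = -2: with am = 5 and gm = 3, the partition is not yet determined (e.g. several partitions of 5 into 3 parts exist). Let N = A − (-2)·I. Computing rank(N^1) = 2, rank(N^2) = 1, rank(N^3) = 0; the number of blocks of size ≥ j is rank(N^{j−1}) − rank(N^j), giving [3, 1, 1]. So we have 1 block(s) of size 3, 2 block(s) of size 1 → block sizes [3, 1, 1]

Assembling the blocks gives a Jordan form
J =
  [-2,  1,  0,  0,  0]
  [ 0, -2,  1,  0,  0]
  [ 0,  0, -2,  0,  0]
  [ 0,  0,  0, -2,  0]
  [ 0,  0,  0,  0, -2]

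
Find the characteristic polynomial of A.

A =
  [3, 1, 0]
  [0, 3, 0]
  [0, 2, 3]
x^3 - 9*x^2 + 27*x - 27

Expanding det(x·I − A) (e.g. by cofactor expansion or by noting that A is similar to its Jordan form J, which has the same characteristic polynomial as A) gives
  χ_A(x) = x^3 - 9*x^2 + 27*x - 27
which factors as (x - 3)^3. The eigenvalues (with algebraic multiplicities) are λ = 3 with multiplicity 3.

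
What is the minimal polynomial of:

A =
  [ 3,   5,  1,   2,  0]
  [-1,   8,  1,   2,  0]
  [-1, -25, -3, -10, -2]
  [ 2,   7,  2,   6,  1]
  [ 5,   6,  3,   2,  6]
x^3 - 12*x^2 + 48*x - 64

The characteristic polynomial is χ_A(x) = (x - 4)^5, so the eigenvalues are known. The minimal polynomial is
  m_A(x) = Π_λ (x − λ)^{k_λ}
where k_λ is the size of the *largest* Jordan block for λ (equivalently, the smallest k with (A − λI)^k v = 0 for every generalised eigenvector v of λ).

  λ = 4: largest Jordan block has size 3, contributing (x − 4)^3

So m_A(x) = (x - 4)^3 = x^3 - 12*x^2 + 48*x - 64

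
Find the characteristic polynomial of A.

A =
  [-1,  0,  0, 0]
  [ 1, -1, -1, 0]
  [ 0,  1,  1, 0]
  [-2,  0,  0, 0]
x^4 + x^3

Expanding det(x·I − A) (e.g. by cofactor expansion or by noting that A is similar to its Jordan form J, which has the same characteristic polynomial as A) gives
  χ_A(x) = x^4 + x^3
which factors as x^3*(x + 1). The eigenvalues (with algebraic multiplicities) are λ = -1 with multiplicity 1, λ = 0 with multiplicity 3.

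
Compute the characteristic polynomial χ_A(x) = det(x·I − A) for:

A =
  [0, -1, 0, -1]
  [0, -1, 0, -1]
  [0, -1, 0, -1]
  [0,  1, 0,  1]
x^4

Expanding det(x·I − A) (e.g. by cofactor expansion or by noting that A is similar to its Jordan form J, which has the same characteristic polynomial as A) gives
  χ_A(x) = x^4
which factors as x^4. The eigenvalues (with algebraic multiplicities) are λ = 0 with multiplicity 4.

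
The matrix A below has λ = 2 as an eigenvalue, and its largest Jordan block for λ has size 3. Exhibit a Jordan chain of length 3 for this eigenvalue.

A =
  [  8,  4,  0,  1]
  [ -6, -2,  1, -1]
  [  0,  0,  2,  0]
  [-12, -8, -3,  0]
A Jordan chain for λ = 2 of length 3:
v_1 = (1, -1, 0, -2)ᵀ
v_2 = (0, 1, 0, -3)ᵀ
v_3 = (0, 0, 1, 0)ᵀ

Let N = A − (2)·I. We want v_3 with N^3 v_3 = 0 but N^2 v_3 ≠ 0; then v_{j-1} := N · v_j for j = 3, …, 2.

Pick v_3 = (0, 0, 1, 0)ᵀ.
Then v_2 = N · v_3 = (0, 1, 0, -3)ᵀ.
Then v_1 = N · v_2 = (1, -1, 0, -2)ᵀ.

Sanity check: (A − (2)·I) v_1 = (0, 0, 0, 0)ᵀ = 0. ✓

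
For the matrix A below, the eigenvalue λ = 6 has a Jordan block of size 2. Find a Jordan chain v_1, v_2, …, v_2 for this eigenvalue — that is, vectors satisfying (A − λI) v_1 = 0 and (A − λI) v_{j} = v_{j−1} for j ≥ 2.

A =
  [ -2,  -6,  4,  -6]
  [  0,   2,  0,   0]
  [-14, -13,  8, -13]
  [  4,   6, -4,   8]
A Jordan chain for λ = 6 of length 2:
v_1 = (4, 0, 2, -4)ᵀ
v_2 = (0, 0, 1, 0)ᵀ

Let N = A − (6)·I. We want v_2 with N^2 v_2 = 0 but N^1 v_2 ≠ 0; then v_{j-1} := N · v_j for j = 2, …, 2.

Pick v_2 = (0, 0, 1, 0)ᵀ.
Then v_1 = N · v_2 = (4, 0, 2, -4)ᵀ.

Sanity check: (A − (6)·I) v_1 = (0, 0, 0, 0)ᵀ = 0. ✓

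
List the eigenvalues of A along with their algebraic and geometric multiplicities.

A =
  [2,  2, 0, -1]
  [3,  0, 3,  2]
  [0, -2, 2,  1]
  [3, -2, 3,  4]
λ = 2: alg = 4, geom = 2

Step 1 — factor the characteristic polynomial to read off the algebraic multiplicities:
  χ_A(x) = (x - 2)^4

Step 2 — compute geometric multiplicities via the rank-nullity identity g(λ) = n − rank(A − λI):
  rank(A − (2)·I) = 2, so dim ker(A − (2)·I) = n − 2 = 2

Summary:
  λ = 2: algebraic multiplicity = 4, geometric multiplicity = 2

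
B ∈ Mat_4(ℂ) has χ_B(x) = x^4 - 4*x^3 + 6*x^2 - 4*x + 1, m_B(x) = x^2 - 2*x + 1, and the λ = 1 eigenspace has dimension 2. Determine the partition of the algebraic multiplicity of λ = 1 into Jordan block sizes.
Block sizes for λ = 1: [2, 2]

Step 1 — from the characteristic polynomial, algebraic multiplicity of λ = 1 is 4. From dim ker(B − (1)·I) = 2, there are exactly 2 Jordan blocks for λ = 1.
Step 2 — from the minimal polynomial, the factor (x − 1)^2 tells us the largest block for λ = 1 has size 2.
Step 3 — with total size 4, 2 blocks, and largest block 2, the block sizes (in nonincreasing order) are [2, 2].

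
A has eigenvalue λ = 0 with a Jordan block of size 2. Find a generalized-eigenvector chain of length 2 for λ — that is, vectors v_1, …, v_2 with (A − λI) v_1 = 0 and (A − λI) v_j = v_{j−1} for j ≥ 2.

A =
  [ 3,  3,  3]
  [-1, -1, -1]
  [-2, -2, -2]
A Jordan chain for λ = 0 of length 2:
v_1 = (3, -1, -2)ᵀ
v_2 = (1, 0, 0)ᵀ

Let N = A − (0)·I. We want v_2 with N^2 v_2 = 0 but N^1 v_2 ≠ 0; then v_{j-1} := N · v_j for j = 2, …, 2.

Pick v_2 = (1, 0, 0)ᵀ.
Then v_1 = N · v_2 = (3, -1, -2)ᵀ.

Sanity check: (A − (0)·I) v_1 = (0, 0, 0)ᵀ = 0. ✓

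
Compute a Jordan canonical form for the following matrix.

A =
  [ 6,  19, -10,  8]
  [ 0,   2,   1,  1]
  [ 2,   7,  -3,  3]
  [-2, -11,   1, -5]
J_3(0) ⊕ J_1(0)

The characteristic polynomial is
  det(x·I − A) = x^4

Eigenvalues and multiplicities (the geometric multiplicity of λ is n − rank(A − λI), which equals the number of Jordan blocks for λ):
  λ = 0: algebraic multiplicity = 4, geometric multiplicity = 2

Determining the block sizes for each eigenvalue:
  λ = 0: with am = 4 and gm = 2, the partition is not yet determined (e.g. several partitions of 4 into 2 parts exist). Let N = A − (0)·I. Computing rank(N^1) = 2, rank(N^2) = 1, rank(N^3) = 0; the number of blocks of size ≥ j is rank(N^{j−1}) − rank(N^j), giving [2, 1, 1]. So we have 1 block(s) of size 3, 1 block(s) of size 1 → block sizes [3, 1]

Assembling the blocks gives a Jordan form
J =
  [0, 1, 0, 0]
  [0, 0, 1, 0]
  [0, 0, 0, 0]
  [0, 0, 0, 0]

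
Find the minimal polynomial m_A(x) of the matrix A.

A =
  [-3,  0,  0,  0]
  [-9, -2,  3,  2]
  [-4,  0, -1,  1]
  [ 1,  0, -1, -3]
x^4 + 9*x^3 + 30*x^2 + 44*x + 24

The characteristic polynomial is χ_A(x) = (x + 2)^3*(x + 3), so the eigenvalues are known. The minimal polynomial is
  m_A(x) = Π_λ (x − λ)^{k_λ}
where k_λ is the size of the *largest* Jordan block for λ (equivalently, the smallest k with (A − λI)^k v = 0 for every generalised eigenvector v of λ).

  λ = -3: largest Jordan block has size 1, contributing (x + 3)
  λ = -2: largest Jordan block has size 3, contributing (x + 2)^3

So m_A(x) = (x + 2)^3*(x + 3) = x^4 + 9*x^3 + 30*x^2 + 44*x + 24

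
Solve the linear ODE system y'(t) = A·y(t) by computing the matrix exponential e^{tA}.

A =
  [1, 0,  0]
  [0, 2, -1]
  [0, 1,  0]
e^{tA} =
  [exp(t), 0, 0]
  [0, t*exp(t) + exp(t), -t*exp(t)]
  [0, t*exp(t), -t*exp(t) + exp(t)]

Strategy: write A = P · J · P⁻¹ where J is a Jordan canonical form, so e^{tA} = P · e^{tJ} · P⁻¹, and e^{tJ} can be computed block-by-block.

A has Jordan form
J =
  [1, 1, 0]
  [0, 1, 0]
  [0, 0, 1]
(up to reordering of blocks).

Per-block formulas:
  For a 1×1 block at λ = 1: exp(t · [1]) = [e^(1t)].
  For a 2×2 Jordan block J_2(1): exp(t · J_2(1)) = e^(1t)·(I + t·N), where N is the 2×2 nilpotent shift.

After assembling e^{tJ} and conjugating by P, we get:

e^{tA} =
  [exp(t), 0, 0]
  [0, t*exp(t) + exp(t), -t*exp(t)]
  [0, t*exp(t), -t*exp(t) + exp(t)]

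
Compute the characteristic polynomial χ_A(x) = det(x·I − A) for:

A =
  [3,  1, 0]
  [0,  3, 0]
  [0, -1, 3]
x^3 - 9*x^2 + 27*x - 27

Expanding det(x·I − A) (e.g. by cofactor expansion or by noting that A is similar to its Jordan form J, which has the same characteristic polynomial as A) gives
  χ_A(x) = x^3 - 9*x^2 + 27*x - 27
which factors as (x - 3)^3. The eigenvalues (with algebraic multiplicities) are λ = 3 with multiplicity 3.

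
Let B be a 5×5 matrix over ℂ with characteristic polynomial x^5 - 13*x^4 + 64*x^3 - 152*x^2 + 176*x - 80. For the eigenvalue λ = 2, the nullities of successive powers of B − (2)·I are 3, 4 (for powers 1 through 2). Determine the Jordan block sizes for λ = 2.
Block sizes for λ = 2: [2, 1, 1]

From the dimensions of kernels of powers, the number of Jordan blocks of size at least j is d_j − d_{j−1} where d_j = dim ker(N^j) (with d_0 = 0). Computing the differences gives [3, 1].
The number of blocks of size exactly k is (#blocks of size ≥ k) − (#blocks of size ≥ k + 1), so the partition is: 2 block(s) of size 1, 1 block(s) of size 2.
In nonincreasing order the block sizes are [2, 1, 1].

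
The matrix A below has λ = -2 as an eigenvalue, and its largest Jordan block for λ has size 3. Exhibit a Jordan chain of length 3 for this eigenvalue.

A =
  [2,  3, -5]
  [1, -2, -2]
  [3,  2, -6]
A Jordan chain for λ = -2 of length 3:
v_1 = (4, -2, 2)ᵀ
v_2 = (4, 1, 3)ᵀ
v_3 = (1, 0, 0)ᵀ

Let N = A − (-2)·I. We want v_3 with N^3 v_3 = 0 but N^2 v_3 ≠ 0; then v_{j-1} := N · v_j for j = 3, …, 2.

Pick v_3 = (1, 0, 0)ᵀ.
Then v_2 = N · v_3 = (4, 1, 3)ᵀ.
Then v_1 = N · v_2 = (4, -2, 2)ᵀ.

Sanity check: (A − (-2)·I) v_1 = (0, 0, 0)ᵀ = 0. ✓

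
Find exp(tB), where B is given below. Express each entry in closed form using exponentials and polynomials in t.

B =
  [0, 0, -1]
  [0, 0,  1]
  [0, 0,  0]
e^{tB} =
  [1, 0, -t]
  [0, 1, t]
  [0, 0, 1]

Strategy: write B = P · J · P⁻¹ where J is a Jordan canonical form, so e^{tB} = P · e^{tJ} · P⁻¹, and e^{tJ} can be computed block-by-block.

B has Jordan form
J =
  [0, 1, 0]
  [0, 0, 0]
  [0, 0, 0]
(up to reordering of blocks).

Per-block formulas:
  For a 2×2 Jordan block J_2(0): exp(t · J_2(0)) = e^(0t)·(I + t·N), where N is the 2×2 nilpotent shift.
  For a 1×1 block at λ = 0: exp(t · [0]) = [e^(0t)].

After assembling e^{tJ} and conjugating by P, we get:

e^{tB} =
  [1, 0, -t]
  [0, 1, t]
  [0, 0, 1]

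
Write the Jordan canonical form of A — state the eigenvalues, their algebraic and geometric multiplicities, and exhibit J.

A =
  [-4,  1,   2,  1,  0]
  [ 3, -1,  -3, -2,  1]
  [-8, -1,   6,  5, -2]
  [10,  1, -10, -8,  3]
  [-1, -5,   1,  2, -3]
J_3(-2) ⊕ J_2(-2)

The characteristic polynomial is
  det(x·I − A) = x^5 + 10*x^4 + 40*x^3 + 80*x^2 + 80*x + 32 = (x + 2)^5

Eigenvalues and multiplicities (the geometric multiplicity of λ is n − rank(A − λI), which equals the number of Jordan blocks for λ):
  λ = -2: algebraic multiplicity = 5, geometric multiplicity = 2

Determining the block sizes for each eigenvalue:
  λ = -2: with am = 5 and gm = 2, the partition is not yet determined (e.g. several partitions of 5 into 2 parts exist). Let N = A − (-2)·I. Computing rank(N^1) = 3, rank(N^2) = 1, rank(N^3) = 0; the number of blocks of size ≥ j is rank(N^{j−1}) − rank(N^j), giving [2, 2, 1]. So we have 1 block(s) of size 3, 1 block(s) of size 2 → block sizes [3, 2]

Assembling the blocks gives a Jordan form
J =
  [-2,  1,  0,  0,  0]
  [ 0, -2,  1,  0,  0]
  [ 0,  0, -2,  0,  0]
  [ 0,  0,  0, -2,  1]
  [ 0,  0,  0,  0, -2]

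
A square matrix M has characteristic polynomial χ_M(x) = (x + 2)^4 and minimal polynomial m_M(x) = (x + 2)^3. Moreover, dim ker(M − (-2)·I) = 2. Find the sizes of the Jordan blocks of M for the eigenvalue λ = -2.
Block sizes for λ = -2: [3, 1]

Step 1 — from the characteristic polynomial, algebraic multiplicity of λ = -2 is 4. From dim ker(M − (-2)·I) = 2, there are exactly 2 Jordan blocks for λ = -2.
Step 2 — from the minimal polynomial, the factor (x + 2)^3 tells us the largest block for λ = -2 has size 3.
Step 3 — with total size 4, 2 blocks, and largest block 3, the block sizes (in nonincreasing order) are [3, 1].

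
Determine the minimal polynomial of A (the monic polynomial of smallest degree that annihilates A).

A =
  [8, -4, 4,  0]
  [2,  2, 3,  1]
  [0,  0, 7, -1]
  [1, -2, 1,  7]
x^3 - 18*x^2 + 108*x - 216

The characteristic polynomial is χ_A(x) = (x - 6)^4, so the eigenvalues are known. The minimal polynomial is
  m_A(x) = Π_λ (x − λ)^{k_λ}
where k_λ is the size of the *largest* Jordan block for λ (equivalently, the smallest k with (A − λI)^k v = 0 for every generalised eigenvector v of λ).

  λ = 6: largest Jordan block has size 3, contributing (x − 6)^3

So m_A(x) = (x - 6)^3 = x^3 - 18*x^2 + 108*x - 216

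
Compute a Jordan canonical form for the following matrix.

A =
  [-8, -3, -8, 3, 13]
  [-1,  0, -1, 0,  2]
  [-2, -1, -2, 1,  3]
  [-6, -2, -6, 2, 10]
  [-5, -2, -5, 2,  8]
J_2(0) ⊕ J_2(0) ⊕ J_1(0)

The characteristic polynomial is
  det(x·I − A) = x^5

Eigenvalues and multiplicities (the geometric multiplicity of λ is n − rank(A − λI), which equals the number of Jordan blocks for λ):
  λ = 0: algebraic multiplicity = 5, geometric multiplicity = 3

Determining the block sizes for each eigenvalue:
  λ = 0: with am = 5 and gm = 3, the partition is not yet determined (e.g. several partitions of 5 into 3 parts exist). Let N = A − (0)·I. Computing rank(N^1) = 2, rank(N^2) = 0; the number of blocks of size ≥ j is rank(N^{j−1}) − rank(N^j), giving [3, 2]. So we have 2 block(s) of size 2, 1 block(s) of size 1 → block sizes [2, 2, 1]

Assembling the blocks gives a Jordan form
J =
  [0, 1, 0, 0, 0]
  [0, 0, 0, 0, 0]
  [0, 0, 0, 1, 0]
  [0, 0, 0, 0, 0]
  [0, 0, 0, 0, 0]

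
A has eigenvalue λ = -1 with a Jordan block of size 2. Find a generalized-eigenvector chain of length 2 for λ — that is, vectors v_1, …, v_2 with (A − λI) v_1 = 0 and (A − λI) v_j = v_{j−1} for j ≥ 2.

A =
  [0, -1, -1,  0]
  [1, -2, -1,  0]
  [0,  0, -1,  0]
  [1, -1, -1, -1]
A Jordan chain for λ = -1 of length 2:
v_1 = (1, 1, 0, 1)ᵀ
v_2 = (1, 0, 0, 0)ᵀ

Let N = A − (-1)·I. We want v_2 with N^2 v_2 = 0 but N^1 v_2 ≠ 0; then v_{j-1} := N · v_j for j = 2, …, 2.

Pick v_2 = (1, 0, 0, 0)ᵀ.
Then v_1 = N · v_2 = (1, 1, 0, 1)ᵀ.

Sanity check: (A − (-1)·I) v_1 = (0, 0, 0, 0)ᵀ = 0. ✓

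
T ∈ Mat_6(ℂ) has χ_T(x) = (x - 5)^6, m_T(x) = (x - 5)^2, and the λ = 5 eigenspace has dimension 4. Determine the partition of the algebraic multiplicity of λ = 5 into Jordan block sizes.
Block sizes for λ = 5: [2, 2, 1, 1]

Step 1 — from the characteristic polynomial, algebraic multiplicity of λ = 5 is 6. From dim ker(T − (5)·I) = 4, there are exactly 4 Jordan blocks for λ = 5.
Step 2 — from the minimal polynomial, the factor (x − 5)^2 tells us the largest block for λ = 5 has size 2.
Step 3 — with total size 6, 4 blocks, and largest block 2, the block sizes (in nonincreasing order) are [2, 2, 1, 1].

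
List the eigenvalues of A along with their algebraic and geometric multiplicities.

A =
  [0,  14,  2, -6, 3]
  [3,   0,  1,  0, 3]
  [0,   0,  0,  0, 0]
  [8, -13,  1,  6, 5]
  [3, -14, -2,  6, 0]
λ = 0: alg = 3, geom = 1; λ = 3: alg = 2, geom = 1

Step 1 — factor the characteristic polynomial to read off the algebraic multiplicities:
  χ_A(x) = x^3*(x - 3)^2

Step 2 — compute geometric multiplicities via the rank-nullity identity g(λ) = n − rank(A − λI):
  rank(A − (0)·I) = 4, so dim ker(A − (0)·I) = n − 4 = 1
  rank(A − (3)·I) = 4, so dim ker(A − (3)·I) = n − 4 = 1

Summary:
  λ = 0: algebraic multiplicity = 3, geometric multiplicity = 1
  λ = 3: algebraic multiplicity = 2, geometric multiplicity = 1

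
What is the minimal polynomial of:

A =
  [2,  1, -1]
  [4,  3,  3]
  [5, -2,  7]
x^3 - 12*x^2 + 48*x - 64

The characteristic polynomial is χ_A(x) = (x - 4)^3, so the eigenvalues are known. The minimal polynomial is
  m_A(x) = Π_λ (x − λ)^{k_λ}
where k_λ is the size of the *largest* Jordan block for λ (equivalently, the smallest k with (A − λI)^k v = 0 for every generalised eigenvector v of λ).

  λ = 4: largest Jordan block has size 3, contributing (x − 4)^3

So m_A(x) = (x - 4)^3 = x^3 - 12*x^2 + 48*x - 64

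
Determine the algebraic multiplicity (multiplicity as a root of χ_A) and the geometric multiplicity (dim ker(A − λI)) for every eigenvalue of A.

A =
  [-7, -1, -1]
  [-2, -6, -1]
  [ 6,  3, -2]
λ = -5: alg = 3, geom = 2

Step 1 — factor the characteristic polynomial to read off the algebraic multiplicities:
  χ_A(x) = (x + 5)^3

Step 2 — compute geometric multiplicities via the rank-nullity identity g(λ) = n − rank(A − λI):
  rank(A − (-5)·I) = 1, so dim ker(A − (-5)·I) = n − 1 = 2

Summary:
  λ = -5: algebraic multiplicity = 3, geometric multiplicity = 2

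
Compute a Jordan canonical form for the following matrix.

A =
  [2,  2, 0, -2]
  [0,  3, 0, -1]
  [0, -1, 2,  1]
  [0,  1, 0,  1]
J_2(2) ⊕ J_1(2) ⊕ J_1(2)

The characteristic polynomial is
  det(x·I − A) = x^4 - 8*x^3 + 24*x^2 - 32*x + 16 = (x - 2)^4

Eigenvalues and multiplicities (the geometric multiplicity of λ is n − rank(A − λI), which equals the number of Jordan blocks for λ):
  λ = 2: algebraic multiplicity = 4, geometric multiplicity = 3

Determining the block sizes for each eigenvalue:
  λ = 2: 3 blocks summing to 4 forces exactly one block of size 2 and the rest size 1 → block sizes [2, 1, 1]

Assembling the blocks gives a Jordan form
J =
  [2, 1, 0, 0]
  [0, 2, 0, 0]
  [0, 0, 2, 0]
  [0, 0, 0, 2]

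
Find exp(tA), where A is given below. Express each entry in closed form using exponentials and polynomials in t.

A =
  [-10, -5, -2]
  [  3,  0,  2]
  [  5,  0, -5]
e^{tA} =
  [-5*t*exp(-5*t) + exp(-5*t), -5*t*exp(-5*t), -2*t*exp(-5*t)]
  [5*t^2*exp(-5*t) + 3*t*exp(-5*t), 5*t^2*exp(-5*t) + 5*t*exp(-5*t) + exp(-5*t), 2*t^2*exp(-5*t) + 2*t*exp(-5*t)]
  [-25*t^2*exp(-5*t)/2 + 5*t*exp(-5*t), -25*t^2*exp(-5*t)/2, -5*t^2*exp(-5*t) + exp(-5*t)]

Strategy: write A = P · J · P⁻¹ where J is a Jordan canonical form, so e^{tA} = P · e^{tJ} · P⁻¹, and e^{tJ} can be computed block-by-block.

A has Jordan form
J =
  [-5,  1,  0]
  [ 0, -5,  1]
  [ 0,  0, -5]
(up to reordering of blocks).

Per-block formulas:
  For a 3×3 Jordan block J_3(-5): exp(t · J_3(-5)) = e^(-5t)·(I + t·N + (t^2/2)·N^2), where N is the 3×3 nilpotent shift.

After assembling e^{tJ} and conjugating by P, we get:

e^{tA} =
  [-5*t*exp(-5*t) + exp(-5*t), -5*t*exp(-5*t), -2*t*exp(-5*t)]
  [5*t^2*exp(-5*t) + 3*t*exp(-5*t), 5*t^2*exp(-5*t) + 5*t*exp(-5*t) + exp(-5*t), 2*t^2*exp(-5*t) + 2*t*exp(-5*t)]
  [-25*t^2*exp(-5*t)/2 + 5*t*exp(-5*t), -25*t^2*exp(-5*t)/2, -5*t^2*exp(-5*t) + exp(-5*t)]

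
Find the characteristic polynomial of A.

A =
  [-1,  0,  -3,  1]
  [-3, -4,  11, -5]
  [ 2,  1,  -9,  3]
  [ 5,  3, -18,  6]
x^4 + 8*x^3 + 24*x^2 + 32*x + 16

Expanding det(x·I − A) (e.g. by cofactor expansion or by noting that A is similar to its Jordan form J, which has the same characteristic polynomial as A) gives
  χ_A(x) = x^4 + 8*x^3 + 24*x^2 + 32*x + 16
which factors as (x + 2)^4. The eigenvalues (with algebraic multiplicities) are λ = -2 with multiplicity 4.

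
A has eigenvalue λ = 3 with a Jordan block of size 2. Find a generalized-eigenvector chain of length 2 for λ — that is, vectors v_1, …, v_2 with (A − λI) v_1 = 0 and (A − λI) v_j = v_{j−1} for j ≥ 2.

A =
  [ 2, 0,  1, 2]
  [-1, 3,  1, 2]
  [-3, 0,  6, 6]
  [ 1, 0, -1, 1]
A Jordan chain for λ = 3 of length 2:
v_1 = (-1, -1, -3, 1)ᵀ
v_2 = (1, 0, 0, 0)ᵀ

Let N = A − (3)·I. We want v_2 with N^2 v_2 = 0 but N^1 v_2 ≠ 0; then v_{j-1} := N · v_j for j = 2, …, 2.

Pick v_2 = (1, 0, 0, 0)ᵀ.
Then v_1 = N · v_2 = (-1, -1, -3, 1)ᵀ.

Sanity check: (A − (3)·I) v_1 = (0, 0, 0, 0)ᵀ = 0. ✓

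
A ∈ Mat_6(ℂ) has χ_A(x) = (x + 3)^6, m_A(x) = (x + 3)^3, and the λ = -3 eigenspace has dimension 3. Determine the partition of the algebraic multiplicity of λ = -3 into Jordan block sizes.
Block sizes for λ = -3: [3, 2, 1]

Step 1 — from the characteristic polynomial, algebraic multiplicity of λ = -3 is 6. From dim ker(A − (-3)·I) = 3, there are exactly 3 Jordan blocks for λ = -3.
Step 2 — from the minimal polynomial, the factor (x + 3)^3 tells us the largest block for λ = -3 has size 3.
Step 3 — with total size 6, 3 blocks, and largest block 3, the block sizes (in nonincreasing order) are [3, 2, 1].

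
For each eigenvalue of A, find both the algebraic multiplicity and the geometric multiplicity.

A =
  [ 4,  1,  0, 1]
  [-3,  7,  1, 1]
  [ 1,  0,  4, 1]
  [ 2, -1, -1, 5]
λ = 5: alg = 4, geom = 2

Step 1 — factor the characteristic polynomial to read off the algebraic multiplicities:
  χ_A(x) = (x - 5)^4

Step 2 — compute geometric multiplicities via the rank-nullity identity g(λ) = n − rank(A − λI):
  rank(A − (5)·I) = 2, so dim ker(A − (5)·I) = n − 2 = 2

Summary:
  λ = 5: algebraic multiplicity = 4, geometric multiplicity = 2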